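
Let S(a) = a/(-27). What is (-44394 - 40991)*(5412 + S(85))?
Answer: -12469540015/27 ≈ -4.6183e+8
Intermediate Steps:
S(a) = -a/27 (S(a) = a*(-1/27) = -a/27)
(-44394 - 40991)*(5412 + S(85)) = (-44394 - 40991)*(5412 - 1/27*85) = -85385*(5412 - 85/27) = -85385*146039/27 = -12469540015/27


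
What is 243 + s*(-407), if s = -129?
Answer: 52746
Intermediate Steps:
243 + s*(-407) = 243 - 129*(-407) = 243 + 52503 = 52746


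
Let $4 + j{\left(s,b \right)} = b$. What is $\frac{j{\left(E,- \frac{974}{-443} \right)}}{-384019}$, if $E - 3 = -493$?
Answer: $\frac{798}{170120417} \approx 4.6908 \cdot 10^{-6}$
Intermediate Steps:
$E = -490$ ($E = 3 - 493 = -490$)
$j{\left(s,b \right)} = -4 + b$
$\frac{j{\left(E,- \frac{974}{-443} \right)}}{-384019} = \frac{-4 - \frac{974}{-443}}{-384019} = \left(-4 - - \frac{974}{443}\right) \left(- \frac{1}{384019}\right) = \left(-4 + \frac{974}{443}\right) \left(- \frac{1}{384019}\right) = \left(- \frac{798}{443}\right) \left(- \frac{1}{384019}\right) = \frac{798}{170120417}$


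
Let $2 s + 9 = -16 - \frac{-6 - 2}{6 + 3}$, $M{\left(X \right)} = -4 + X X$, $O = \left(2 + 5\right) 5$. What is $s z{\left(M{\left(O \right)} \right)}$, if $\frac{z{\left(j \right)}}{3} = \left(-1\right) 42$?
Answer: $1519$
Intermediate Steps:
$O = 35$ ($O = 7 \cdot 5 = 35$)
$M{\left(X \right)} = -4 + X^{2}$
$z{\left(j \right)} = -126$ ($z{\left(j \right)} = 3 \left(\left(-1\right) 42\right) = 3 \left(-42\right) = -126$)
$s = - \frac{217}{18}$ ($s = - \frac{9}{2} + \frac{-16 - \frac{-6 - 2}{6 + 3}}{2} = - \frac{9}{2} + \frac{-16 - - \frac{8}{9}}{2} = - \frac{9}{2} + \frac{-16 + \frac{8}{9}}{2} = - \frac{9}{2} + \frac{1}{2} \left(- \frac{136}{9}\right) = - \frac{9}{2} - \frac{68}{9} = - \frac{217}{18} \approx -12.056$)
$s z{\left(M{\left(O \right)} \right)} = \left(- \frac{217}{18}\right) \left(-126\right) = 1519$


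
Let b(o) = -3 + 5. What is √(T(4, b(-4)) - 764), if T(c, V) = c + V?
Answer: I*√758 ≈ 27.532*I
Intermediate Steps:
b(o) = 2
T(c, V) = V + c
√(T(4, b(-4)) - 764) = √((2 + 4) - 764) = √(6 - 764) = √(-758) = I*√758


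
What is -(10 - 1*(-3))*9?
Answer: -117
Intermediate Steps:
-(10 - 1*(-3))*9 = -(10 + 3)*9 = -13*9 = -1*117 = -117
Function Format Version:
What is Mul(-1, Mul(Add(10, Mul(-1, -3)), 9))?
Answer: -117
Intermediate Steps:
Mul(-1, Mul(Add(10, Mul(-1, -3)), 9)) = Mul(-1, Mul(Add(10, 3), 9)) = Mul(-1, Mul(13, 9)) = Mul(-1, 117) = -117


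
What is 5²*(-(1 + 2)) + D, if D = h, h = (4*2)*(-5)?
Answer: -115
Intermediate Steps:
h = -40 (h = 8*(-5) = -40)
D = -40
5²*(-(1 + 2)) + D = 5²*(-(1 + 2)) - 40 = 25*(-1*3) - 40 = 25*(-3) - 40 = -75 - 40 = -115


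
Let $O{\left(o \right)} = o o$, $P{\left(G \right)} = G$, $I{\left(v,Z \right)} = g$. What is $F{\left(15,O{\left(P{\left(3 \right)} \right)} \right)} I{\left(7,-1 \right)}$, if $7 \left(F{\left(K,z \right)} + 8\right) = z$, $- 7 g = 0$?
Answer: $0$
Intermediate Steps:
$g = 0$ ($g = \left(- \frac{1}{7}\right) 0 = 0$)
$I{\left(v,Z \right)} = 0$
$O{\left(o \right)} = o^{2}$
$F{\left(K,z \right)} = -8 + \frac{z}{7}$
$F{\left(15,O{\left(P{\left(3 \right)} \right)} \right)} I{\left(7,-1 \right)} = \left(-8 + \frac{3^{2}}{7}\right) 0 = \left(-8 + \frac{1}{7} \cdot 9\right) 0 = \left(-8 + \frac{9}{7}\right) 0 = \left(- \frac{47}{7}\right) 0 = 0$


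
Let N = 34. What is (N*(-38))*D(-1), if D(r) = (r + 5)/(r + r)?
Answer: 2584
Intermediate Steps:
D(r) = (5 + r)/(2*r) (D(r) = (5 + r)/((2*r)) = (5 + r)*(1/(2*r)) = (5 + r)/(2*r))
(N*(-38))*D(-1) = (34*(-38))*((1/2)*(5 - 1)/(-1)) = -646*(-1)*4 = -1292*(-2) = 2584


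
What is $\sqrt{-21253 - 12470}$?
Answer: $3 i \sqrt{3747} \approx 183.64 i$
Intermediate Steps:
$\sqrt{-21253 - 12470} = \sqrt{-33723} = 3 i \sqrt{3747}$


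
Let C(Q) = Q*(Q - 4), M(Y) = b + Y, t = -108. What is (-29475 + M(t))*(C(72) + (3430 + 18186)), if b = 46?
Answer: -783084944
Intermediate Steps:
M(Y) = 46 + Y
C(Q) = Q*(-4 + Q)
(-29475 + M(t))*(C(72) + (3430 + 18186)) = (-29475 + (46 - 108))*(72*(-4 + 72) + (3430 + 18186)) = (-29475 - 62)*(72*68 + 21616) = -29537*(4896 + 21616) = -29537*26512 = -783084944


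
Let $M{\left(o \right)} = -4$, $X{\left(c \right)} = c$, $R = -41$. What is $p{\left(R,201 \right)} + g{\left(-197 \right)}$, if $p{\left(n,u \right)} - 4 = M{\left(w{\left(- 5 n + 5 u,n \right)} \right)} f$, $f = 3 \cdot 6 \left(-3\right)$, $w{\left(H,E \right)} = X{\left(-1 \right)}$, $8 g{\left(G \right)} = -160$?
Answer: $200$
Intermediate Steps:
$g{\left(G \right)} = -20$ ($g{\left(G \right)} = \frac{1}{8} \left(-160\right) = -20$)
$w{\left(H,E \right)} = -1$
$f = -54$ ($f = 18 \left(-3\right) = -54$)
$p{\left(n,u \right)} = 220$ ($p{\left(n,u \right)} = 4 - -216 = 4 + 216 = 220$)
$p{\left(R,201 \right)} + g{\left(-197 \right)} = 220 - 20 = 200$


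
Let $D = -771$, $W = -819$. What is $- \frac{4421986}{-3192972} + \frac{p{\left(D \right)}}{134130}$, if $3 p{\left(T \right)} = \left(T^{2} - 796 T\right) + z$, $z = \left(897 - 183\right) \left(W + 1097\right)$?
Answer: $\frac{29031267673}{5948240755} \approx 4.8806$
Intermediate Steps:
$z = 198492$ ($z = \left(897 - 183\right) \left(-819 + 1097\right) = 714 \cdot 278 = 198492$)
$p{\left(T \right)} = 66164 - \frac{796 T}{3} + \frac{T^{2}}{3}$ ($p{\left(T \right)} = \frac{\left(T^{2} - 796 T\right) + 198492}{3} = \frac{198492 + T^{2} - 796 T}{3} = 66164 - \frac{796 T}{3} + \frac{T^{2}}{3}$)
$- \frac{4421986}{-3192972} + \frac{p{\left(D \right)}}{134130} = - \frac{4421986}{-3192972} + \frac{66164 - -204572 + \frac{\left(-771\right)^{2}}{3}}{134130} = \left(-4421986\right) \left(- \frac{1}{3192972}\right) + \left(66164 + 204572 + \frac{1}{3} \cdot 594441\right) \frac{1}{134130} = \frac{2210993}{1596486} + \left(66164 + 204572 + 198147\right) \frac{1}{134130} = \frac{2210993}{1596486} + 468883 \cdot \frac{1}{134130} = \frac{2210993}{1596486} + \frac{468883}{134130} = \frac{29031267673}{5948240755}$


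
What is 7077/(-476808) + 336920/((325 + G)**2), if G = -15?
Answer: 2666100861/763687480 ≈ 3.4911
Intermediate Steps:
7077/(-476808) + 336920/((325 + G)**2) = 7077/(-476808) + 336920/((325 - 15)**2) = 7077*(-1/476808) + 336920/(310**2) = -2359/158936 + 336920/96100 = -2359/158936 + 336920*(1/96100) = -2359/158936 + 16846/4805 = 2666100861/763687480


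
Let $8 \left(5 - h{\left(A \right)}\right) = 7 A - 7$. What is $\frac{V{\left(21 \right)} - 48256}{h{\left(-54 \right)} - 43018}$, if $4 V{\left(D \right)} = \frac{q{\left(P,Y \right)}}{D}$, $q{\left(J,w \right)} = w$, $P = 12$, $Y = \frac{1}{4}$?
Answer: $\frac{16214015}{14436198} \approx 1.1231$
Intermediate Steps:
$h{\left(A \right)} = \frac{47}{8} - \frac{7 A}{8}$ ($h{\left(A \right)} = 5 - \frac{7 A - 7}{8} = 5 - \frac{-7 + 7 A}{8} = 5 - \left(- \frac{7}{8} + \frac{7 A}{8}\right) = \frac{47}{8} - \frac{7 A}{8}$)
$Y = \frac{1}{4} \approx 0.25$
$V{\left(D \right)} = \frac{1}{16 D}$ ($V{\left(D \right)} = \frac{\frac{1}{4} \frac{1}{D}}{4} = \frac{1}{16 D}$)
$\frac{V{\left(21 \right)} - 48256}{h{\left(-54 \right)} - 43018} = \frac{\frac{1}{16 \cdot 21} - 48256}{\left(\frac{47}{8} - - \frac{189}{4}\right) - 43018} = \frac{\frac{1}{16} \cdot \frac{1}{21} - 48256}{\left(\frac{47}{8} + \frac{189}{4}\right) - 43018} = \frac{\frac{1}{336} - 48256}{\frac{425}{8} - 43018} = - \frac{16214015}{336 \left(- \frac{343719}{8}\right)} = \left(- \frac{16214015}{336}\right) \left(- \frac{8}{343719}\right) = \frac{16214015}{14436198}$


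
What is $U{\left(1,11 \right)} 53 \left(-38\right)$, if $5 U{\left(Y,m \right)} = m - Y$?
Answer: $-4028$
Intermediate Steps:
$U{\left(Y,m \right)} = - \frac{Y}{5} + \frac{m}{5}$ ($U{\left(Y,m \right)} = \frac{m - Y}{5} = - \frac{Y}{5} + \frac{m}{5}$)
$U{\left(1,11 \right)} 53 \left(-38\right) = \left(\left(- \frac{1}{5}\right) 1 + \frac{1}{5} \cdot 11\right) 53 \left(-38\right) = \left(- \frac{1}{5} + \frac{11}{5}\right) 53 \left(-38\right) = 2 \cdot 53 \left(-38\right) = 106 \left(-38\right) = -4028$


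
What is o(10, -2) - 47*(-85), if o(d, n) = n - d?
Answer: 3983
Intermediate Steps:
o(10, -2) - 47*(-85) = (-2 - 1*10) - 47*(-85) = (-2 - 10) + 3995 = -12 + 3995 = 3983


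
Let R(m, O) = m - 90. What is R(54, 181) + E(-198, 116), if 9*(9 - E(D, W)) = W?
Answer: -359/9 ≈ -39.889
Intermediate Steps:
E(D, W) = 9 - W/9
R(m, O) = -90 + m
R(54, 181) + E(-198, 116) = (-90 + 54) + (9 - ⅑*116) = -36 + (9 - 116/9) = -36 - 35/9 = -359/9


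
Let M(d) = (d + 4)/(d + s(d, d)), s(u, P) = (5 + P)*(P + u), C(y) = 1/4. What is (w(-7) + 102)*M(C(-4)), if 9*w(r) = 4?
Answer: 31348/207 ≈ 151.44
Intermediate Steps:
C(y) = 1/4
w(r) = 4/9 (w(r) = (1/9)*4 = 4/9)
M(d) = (4 + d)/(2*d**2 + 11*d) (M(d) = (d + 4)/(d + (d**2 + 5*d + 5*d + d*d)) = (4 + d)/(d + (d**2 + 5*d + 5*d + d**2)) = (4 + d)/(d + (2*d**2 + 10*d)) = (4 + d)/(2*d**2 + 11*d))
(w(-7) + 102)*M(C(-4)) = (4/9 + 102)*((4 + 1/4)/((1/4)*(11 + 2*(1/4)))) = 922*(4*(17/4)/(11 + 1/2))/9 = 922*(4*(17/4)/(23/2))/9 = 922*(4*(2/23)*(17/4))/9 = (922/9)*(34/23) = 31348/207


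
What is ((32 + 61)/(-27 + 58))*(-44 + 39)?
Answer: -15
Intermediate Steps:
((32 + 61)/(-27 + 58))*(-44 + 39) = (93/31)*(-5) = (93*(1/31))*(-5) = 3*(-5) = -15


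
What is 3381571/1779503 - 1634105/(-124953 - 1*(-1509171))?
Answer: 161176063333/223929098514 ≈ 0.71976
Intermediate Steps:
3381571/1779503 - 1634105/(-124953 - 1*(-1509171)) = 3381571*(1/1779503) - 1634105/(-124953 + 1509171) = 3381571/1779503 - 1634105/1384218 = 3381571/1779503 - 1634105*1/1384218 = 3381571/1779503 - 148555/125838 = 161176063333/223929098514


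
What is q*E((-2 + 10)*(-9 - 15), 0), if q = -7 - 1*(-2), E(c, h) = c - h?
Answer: 960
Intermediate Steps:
q = -5 (q = -7 + 2 = -5)
q*E((-2 + 10)*(-9 - 15), 0) = -5*((-2 + 10)*(-9 - 15) - 1*0) = -5*(8*(-24) + 0) = -5*(-192 + 0) = -5*(-192) = 960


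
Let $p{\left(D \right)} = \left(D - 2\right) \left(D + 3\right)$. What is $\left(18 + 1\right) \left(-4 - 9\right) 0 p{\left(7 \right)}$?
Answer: $0$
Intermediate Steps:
$p{\left(D \right)} = \left(-2 + D\right) \left(3 + D\right)$
$\left(18 + 1\right) \left(-4 - 9\right) 0 p{\left(7 \right)} = \left(18 + 1\right) \left(-4 - 9\right) 0 \left(-6 + 7 + 7^{2}\right) = 19 \left(-13\right) 0 \left(-6 + 7 + 49\right) = \left(-247\right) 0 \cdot 50 = 0 \cdot 50 = 0$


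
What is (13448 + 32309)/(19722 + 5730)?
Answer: 45757/25452 ≈ 1.7978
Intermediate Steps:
(13448 + 32309)/(19722 + 5730) = 45757/25452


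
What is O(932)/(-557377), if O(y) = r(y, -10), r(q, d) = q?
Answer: -932/557377 ≈ -0.0016721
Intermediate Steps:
O(y) = y
O(932)/(-557377) = 932/(-557377) = 932*(-1/557377) = -932/557377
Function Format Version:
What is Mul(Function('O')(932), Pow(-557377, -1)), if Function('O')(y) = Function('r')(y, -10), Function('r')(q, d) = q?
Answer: Rational(-932, 557377) ≈ -0.0016721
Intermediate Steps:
Function('O')(y) = y
Mul(Function('O')(932), Pow(-557377, -1)) = Mul(932, Pow(-557377, -1)) = Mul(932, Rational(-1, 557377)) = Rational(-932, 557377)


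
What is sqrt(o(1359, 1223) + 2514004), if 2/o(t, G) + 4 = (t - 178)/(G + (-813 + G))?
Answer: 3*sqrt(7998218263382)/5351 ≈ 1585.6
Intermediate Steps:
o(t, G) = 2/(-4 + (-178 + t)/(-813 + 2*G)) (o(t, G) = 2/(-4 + (t - 178)/(G + (-813 + G))) = 2/(-4 + (-178 + t)/(-813 + 2*G)))
sqrt(o(1359, 1223) + 2514004) = sqrt(2*(-813 + 2*1223)/(3074 + 1359 - 8*1223) + 2514004) = sqrt(2*(-813 + 2446)/(3074 + 1359 - 9784) + 2514004) = sqrt(2*1633/(-5351) + 2514004) = sqrt(2*(-1/5351)*1633 + 2514004) = sqrt(-3266/5351 + 2514004) = sqrt(13452432138/5351) = 3*sqrt(7998218263382)/5351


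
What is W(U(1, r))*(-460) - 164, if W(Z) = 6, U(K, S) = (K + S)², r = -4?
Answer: -2924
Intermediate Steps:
W(U(1, r))*(-460) - 164 = 6*(-460) - 164 = -2760 - 164 = -2924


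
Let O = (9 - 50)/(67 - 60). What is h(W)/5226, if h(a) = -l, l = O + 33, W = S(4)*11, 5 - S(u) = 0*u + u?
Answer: -95/18291 ≈ -0.0051938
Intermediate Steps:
S(u) = 5 - u (S(u) = 5 - (0*u + u) = 5 - (0 + u) = 5 - u)
O = -41/7 ≈ -5.8571
W = 11 (W = (5 - 1*4)*11 = (5 - 4)*11 = 1*11 = 11)
l = 190/7 (l = -41/7 + 33 = 190/7 ≈ 27.143)
h(a) = -190/7 (h(a) = -1*190/7 = -190/7)
h(W)/5226 = -190/7/5226 = -190/7*1/5226 = -95/18291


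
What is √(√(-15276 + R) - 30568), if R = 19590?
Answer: √(-30568 + √4314) ≈ 174.65*I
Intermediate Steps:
√(√(-15276 + R) - 30568) = √(√(-15276 + 19590) - 30568) = √(√4314 - 30568) = √(-30568 + √4314)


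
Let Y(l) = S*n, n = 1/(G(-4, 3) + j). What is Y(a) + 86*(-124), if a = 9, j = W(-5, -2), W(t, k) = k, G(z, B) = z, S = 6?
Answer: -10665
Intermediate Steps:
j = -2
n = -1/6 (n = 1/(-4 - 2) = 1/(-6) = -1/6 ≈ -0.16667)
Y(l) = -1 (Y(l) = 6*(-1/6) = -1)
Y(a) + 86*(-124) = -1 + 86*(-124) = -1 - 10664 = -10665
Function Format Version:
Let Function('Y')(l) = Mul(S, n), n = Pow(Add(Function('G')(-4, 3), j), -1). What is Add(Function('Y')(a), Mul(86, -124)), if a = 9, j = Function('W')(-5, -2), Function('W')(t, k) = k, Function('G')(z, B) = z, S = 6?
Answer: -10665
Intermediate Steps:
j = -2
n = Rational(-1, 6) (n = Pow(Add(-4, -2), -1) = Pow(-6, -1) = Rational(-1, 6) ≈ -0.16667)
Function('Y')(l) = -1 (Function('Y')(l) = Mul(6, Rational(-1, 6)) = -1)
Add(Function('Y')(a), Mul(86, -124)) = Add(-1, Mul(86, -124)) = Add(-1, -10664) = -10665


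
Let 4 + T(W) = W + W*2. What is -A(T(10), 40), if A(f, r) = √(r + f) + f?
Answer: -26 - √66 ≈ -34.124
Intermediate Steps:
T(W) = -4 + 3*W (T(W) = -4 + (W + W*2) = -4 + (W + 2*W) = -4 + 3*W)
A(f, r) = f + √(f + r) (A(f, r) = √(f + r) + f = f + √(f + r))
-A(T(10), 40) = -((-4 + 3*10) + √((-4 + 3*10) + 40)) = -((-4 + 30) + √((-4 + 30) + 40)) = -(26 + √(26 + 40)) = -(26 + √66) = -26 - √66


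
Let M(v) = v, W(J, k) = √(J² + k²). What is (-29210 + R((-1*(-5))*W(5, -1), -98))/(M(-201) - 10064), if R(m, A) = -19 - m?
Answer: 29229/10265 + √26/2053 ≈ 2.8499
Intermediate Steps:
(-29210 + R((-1*(-5))*W(5, -1), -98))/(M(-201) - 10064) = (-29210 + (-19 - (-1*(-5))*√(5² + (-1)²)))/(-201 - 10064) = (-29210 + (-19 - 5*√(25 + 1)))/(-10265) = (-29210 + (-19 - 5*√26))*(-1/10265) = (-29229 - 5*√26)*(-1/10265) = 29229/10265 + √26/2053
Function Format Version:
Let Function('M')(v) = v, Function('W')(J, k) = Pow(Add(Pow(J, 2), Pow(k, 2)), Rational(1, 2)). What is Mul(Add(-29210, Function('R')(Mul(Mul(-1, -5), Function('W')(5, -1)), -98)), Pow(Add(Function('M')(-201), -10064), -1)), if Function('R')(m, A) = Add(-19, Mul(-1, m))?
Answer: Add(Rational(29229, 10265), Mul(Rational(1, 2053), Pow(26, Rational(1, 2)))) ≈ 2.8499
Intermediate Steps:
Mul(Add(-29210, Function('R')(Mul(Mul(-1, -5), Function('W')(5, -1)), -98)), Pow(Add(Function('M')(-201), -10064), -1)) = Mul(Add(-29210, Add(-19, Mul(-1, Mul(Mul(-1, -5), Pow(Add(Pow(5, 2), Pow(-1, 2)), Rational(1, 2)))))), Pow(Add(-201, -10064), -1)) = Mul(Add(-29210, Add(-19, Mul(-1, Mul(5, Pow(Add(25, 1), Rational(1, 2)))))), Pow(-10265, -1)) = Mul(Add(-29210, Add(-19, Mul(-1, Mul(5, Pow(26, Rational(1, 2)))))), Rational(-1, 10265)) = Mul(Add(-29210, Add(-19, Mul(-5, Pow(26, Rational(1, 2))))), Rational(-1, 10265)) = Mul(Add(-29229, Mul(-5, Pow(26, Rational(1, 2)))), Rational(-1, 10265)) = Add(Rational(29229, 10265), Mul(Rational(1, 2053), Pow(26, Rational(1, 2))))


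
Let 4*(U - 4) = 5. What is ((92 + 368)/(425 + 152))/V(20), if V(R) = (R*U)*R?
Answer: 23/60585 ≈ 0.00037963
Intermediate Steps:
U = 21/4 (U = 4 + (¼)*5 = 4 + 5/4 = 21/4 ≈ 5.2500)
V(R) = 21*R²/4 (V(R) = (R*(21/4))*R = (21*R/4)*R = 21*R²/4)
((92 + 368)/(425 + 152))/V(20) = ((92 + 368)/(425 + 152))/(((21/4)*20²)) = (460/577)/(((21/4)*400)) = (460*(1/577))/2100 = (460/577)*(1/2100) = 23/60585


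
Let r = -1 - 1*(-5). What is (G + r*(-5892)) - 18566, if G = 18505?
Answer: -23629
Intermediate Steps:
r = 4 (r = -1 + 5 = 4)
(G + r*(-5892)) - 18566 = (18505 + 4*(-5892)) - 18566 = (18505 - 23568) - 18566 = -5063 - 18566 = -23629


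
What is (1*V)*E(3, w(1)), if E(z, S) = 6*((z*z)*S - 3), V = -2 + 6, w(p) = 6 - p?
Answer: 1008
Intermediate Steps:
V = 4
E(z, S) = -18 + 6*S*z**2 (E(z, S) = 6*(z**2*S - 3) = 6*(S*z**2 - 3) = 6*(-3 + S*z**2) = -18 + 6*S*z**2)
(1*V)*E(3, w(1)) = (1*4)*(-18 + 6*(6 - 1*1)*3**2) = 4*(-18 + 6*(6 - 1)*9) = 4*(-18 + 6*5*9) = 4*(-18 + 270) = 4*252 = 1008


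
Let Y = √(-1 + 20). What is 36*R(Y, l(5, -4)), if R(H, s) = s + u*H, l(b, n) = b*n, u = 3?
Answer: -720 + 108*√19 ≈ -249.24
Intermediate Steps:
Y = √19 ≈ 4.3589
R(H, s) = s + 3*H
36*R(Y, l(5, -4)) = 36*(5*(-4) + 3*√19) = 36*(-20 + 3*√19) = -720 + 108*√19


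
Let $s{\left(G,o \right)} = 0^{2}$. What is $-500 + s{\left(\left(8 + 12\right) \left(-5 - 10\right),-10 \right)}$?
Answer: $-500$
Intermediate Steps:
$s{\left(G,o \right)} = 0$
$-500 + s{\left(\left(8 + 12\right) \left(-5 - 10\right),-10 \right)} = -500 + 0 = -500$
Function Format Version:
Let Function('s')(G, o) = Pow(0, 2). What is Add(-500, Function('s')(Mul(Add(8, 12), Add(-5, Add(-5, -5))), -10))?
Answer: -500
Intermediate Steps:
Function('s')(G, o) = 0
Add(-500, Function('s')(Mul(Add(8, 12), Add(-5, Add(-5, -5))), -10)) = Add(-500, 0) = -500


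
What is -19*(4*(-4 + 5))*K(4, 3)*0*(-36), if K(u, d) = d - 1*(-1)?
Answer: 0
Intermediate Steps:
K(u, d) = 1 + d (K(u, d) = d + 1 = 1 + d)
-19*(4*(-4 + 5))*K(4, 3)*0*(-36) = -19*(4*(-4 + 5))*(1 + 3)*0*(-36) = -19*(4*1)*4*0*(-36) = -19*4*4*0*(-36) = -304*0*(-36) = -19*0*(-36) = 0*(-36) = 0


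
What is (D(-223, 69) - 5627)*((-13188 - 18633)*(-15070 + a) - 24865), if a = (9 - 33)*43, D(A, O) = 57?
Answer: -2853827804890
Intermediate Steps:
a = -1032 (a = -24*43 = -1032)
(D(-223, 69) - 5627)*((-13188 - 18633)*(-15070 + a) - 24865) = (57 - 5627)*((-13188 - 18633)*(-15070 - 1032) - 24865) = -5570*(-31821*(-16102) - 24865) = -5570*(512381742 - 24865) = -5570*512356877 = -2853827804890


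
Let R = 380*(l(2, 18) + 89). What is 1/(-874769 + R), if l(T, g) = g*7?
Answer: -1/793069 ≈ -1.2609e-6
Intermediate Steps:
l(T, g) = 7*g
R = 81700 (R = 380*(7*18 + 89) = 380*(126 + 89) = 380*215 = 81700)
1/(-874769 + R) = 1/(-874769 + 81700) = 1/(-793069) = -1/793069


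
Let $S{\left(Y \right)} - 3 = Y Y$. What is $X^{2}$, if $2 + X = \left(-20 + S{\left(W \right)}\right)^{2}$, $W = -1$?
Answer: $64516$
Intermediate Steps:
$S{\left(Y \right)} = 3 + Y^{2}$ ($S{\left(Y \right)} = 3 + Y Y = 3 + Y^{2}$)
$X = 254$ ($X = -2 + \left(-20 + \left(3 + \left(-1\right)^{2}\right)\right)^{2} = -2 + \left(-20 + \left(3 + 1\right)\right)^{2} = -2 + \left(-20 + 4\right)^{2} = -2 + \left(-16\right)^{2} = -2 + 256 = 254$)
$X^{2} = 254^{2} = 64516$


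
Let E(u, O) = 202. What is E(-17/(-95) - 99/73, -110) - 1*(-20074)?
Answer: 20276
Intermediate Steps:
E(-17/(-95) - 99/73, -110) - 1*(-20074) = 202 - 1*(-20074) = 202 + 20074 = 20276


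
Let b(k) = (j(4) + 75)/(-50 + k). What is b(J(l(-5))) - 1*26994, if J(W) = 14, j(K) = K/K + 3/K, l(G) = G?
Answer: -3887443/144 ≈ -26996.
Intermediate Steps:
j(K) = 1 + 3/K
b(k) = 307/(4*(-50 + k)) (b(k) = ((3 + 4)/4 + 75)/(-50 + k) = ((¼)*7 + 75)/(-50 + k) = (7/4 + 75)/(-50 + k) = 307/(4*(-50 + k)))
b(J(l(-5))) - 1*26994 = 307/(4*(-50 + 14)) - 1*26994 = (307/4)/(-36) - 26994 = (307/4)*(-1/36) - 26994 = -307/144 - 26994 = -3887443/144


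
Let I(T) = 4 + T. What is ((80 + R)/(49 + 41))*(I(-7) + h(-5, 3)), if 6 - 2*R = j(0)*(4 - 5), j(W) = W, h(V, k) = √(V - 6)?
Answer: -83/30 + 83*I*√11/90 ≈ -2.7667 + 3.0587*I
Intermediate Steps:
h(V, k) = √(-6 + V)
R = 3 (R = 3 - 0*(4 - 5) = 3 - 0*(-1) = 3 - ½*0 = 3 + 0 = 3)
((80 + R)/(49 + 41))*(I(-7) + h(-5, 3)) = ((80 + 3)/(49 + 41))*((4 - 7) + √(-6 - 5)) = (83/90)*(-3 + √(-11)) = (83*(1/90))*(-3 + I*√11) = 83*(-3 + I*√11)/90 = -83/30 + 83*I*√11/90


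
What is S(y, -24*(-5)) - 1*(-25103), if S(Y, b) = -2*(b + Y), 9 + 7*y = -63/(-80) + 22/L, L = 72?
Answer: 62660453/2520 ≈ 24865.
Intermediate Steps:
y = -5693/5040 (y = -9/7 + (-63/(-80) + 22/72)/7 = -9/7 + (-63*(-1/80) + 22*(1/72))/7 = -9/7 + (63/80 + 11/36)/7 = -9/7 + (⅐)*(787/720) = -9/7 + 787/5040 = -5693/5040 ≈ -1.1296)
S(Y, b) = -2*Y - 2*b (S(Y, b) = -2*(Y + b) = -2*Y - 2*b)
S(y, -24*(-5)) - 1*(-25103) = (-2*(-5693/5040) - (-48)*(-5)) - 1*(-25103) = (5693/2520 - 2*120) + 25103 = (5693/2520 - 240) + 25103 = -599107/2520 + 25103 = 62660453/2520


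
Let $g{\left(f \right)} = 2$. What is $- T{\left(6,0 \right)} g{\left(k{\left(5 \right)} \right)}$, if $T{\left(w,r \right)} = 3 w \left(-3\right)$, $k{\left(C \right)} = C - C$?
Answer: $108$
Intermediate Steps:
$k{\left(C \right)} = 0$
$T{\left(w,r \right)} = - 9 w$
$- T{\left(6,0 \right)} g{\left(k{\left(5 \right)} \right)} = - \left(-9\right) 6 \cdot 2 = \left(-1\right) \left(-54\right) 2 = 54 \cdot 2 = 108$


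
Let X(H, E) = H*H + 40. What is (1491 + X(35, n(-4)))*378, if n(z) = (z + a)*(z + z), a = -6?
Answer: 1041768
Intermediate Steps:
n(z) = 2*z*(-6 + z) (n(z) = (z - 6)*(z + z) = (-6 + z)*(2*z) = 2*z*(-6 + z))
X(H, E) = 40 + H**2 (X(H, E) = H**2 + 40 = 40 + H**2)
(1491 + X(35, n(-4)))*378 = (1491 + (40 + 35**2))*378 = (1491 + (40 + 1225))*378 = (1491 + 1265)*378 = 2756*378 = 1041768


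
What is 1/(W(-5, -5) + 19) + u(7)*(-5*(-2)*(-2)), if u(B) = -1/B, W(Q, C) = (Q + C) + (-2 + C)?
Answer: 47/14 ≈ 3.3571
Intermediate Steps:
W(Q, C) = -2 + Q + 2*C (W(Q, C) = (C + Q) + (-2 + C) = -2 + Q + 2*C)
1/(W(-5, -5) + 19) + u(7)*(-5*(-2)*(-2)) = 1/((-2 - 5 + 2*(-5)) + 19) + (-1/7)*(-5*(-2)*(-2)) = 1/((-2 - 5 - 10) + 19) + (-1*⅐)*(10*(-2)) = 1/(-17 + 19) - ⅐*(-20) = 1/2 + 20/7 = ½ + 20/7 = 47/14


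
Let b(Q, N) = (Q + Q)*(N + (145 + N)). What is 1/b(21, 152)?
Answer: 1/18858 ≈ 5.3028e-5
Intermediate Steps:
b(Q, N) = 2*Q*(145 + 2*N) (b(Q, N) = (2*Q)*(145 + 2*N) = 2*Q*(145 + 2*N))
1/b(21, 152) = 1/(2*21*(145 + 2*152)) = 1/(2*21*(145 + 304)) = 1/(2*21*449) = 1/18858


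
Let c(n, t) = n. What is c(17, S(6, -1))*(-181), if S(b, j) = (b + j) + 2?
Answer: -3077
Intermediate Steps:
S(b, j) = 2 + b + j
c(17, S(6, -1))*(-181) = 17*(-181) = -3077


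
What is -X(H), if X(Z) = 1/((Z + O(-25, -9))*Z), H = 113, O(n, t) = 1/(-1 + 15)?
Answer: -14/178879 ≈ -7.8265e-5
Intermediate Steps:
O(n, t) = 1/14
X(Z) = 1/(Z*(1/14 + Z)) (X(Z) = 1/((Z + 1/14)*Z) = 1/((1/14 + Z)*Z) = 1/(Z*(1/14 + Z)))
-X(H) = -14/(113*(1 + 14*113)) = -14/(113*(1 + 1582)) = -14/(113*1583) = -1*14/178879 = -14/178879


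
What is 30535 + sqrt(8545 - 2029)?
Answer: 30535 + 6*sqrt(181) ≈ 30616.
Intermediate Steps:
30535 + sqrt(8545 - 2029) = 30535 + sqrt(6516) = 30535 + 6*sqrt(181)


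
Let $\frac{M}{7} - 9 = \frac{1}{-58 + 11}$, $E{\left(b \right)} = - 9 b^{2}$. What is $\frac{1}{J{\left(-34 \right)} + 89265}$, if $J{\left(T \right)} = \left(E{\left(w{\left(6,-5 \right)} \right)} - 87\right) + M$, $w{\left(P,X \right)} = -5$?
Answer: $\frac{47}{4183745} \approx 1.1234 \cdot 10^{-5}$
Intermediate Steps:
$M = \frac{2954}{47}$ ($M = 63 + \frac{7}{-58 + 11} = 63 + \frac{7}{-47} = 63 + 7 \left(- \frac{1}{47}\right) = 63 - \frac{7}{47} = \frac{2954}{47} \approx 62.851$)
$J{\left(T \right)} = - \frac{11710}{47}$ ($J{\left(T \right)} = \left(- 9 \left(-5\right)^{2} - 87\right) + \frac{2954}{47} = \left(\left(-9\right) 25 - 87\right) + \frac{2954}{47} = \left(-225 - 87\right) + \frac{2954}{47} = -312 + \frac{2954}{47} = - \frac{11710}{47}$)
$\frac{1}{J{\left(-34 \right)} + 89265} = \frac{1}{- \frac{11710}{47} + 89265} = \frac{1}{\frac{4183745}{47}} = \frac{47}{4183745}$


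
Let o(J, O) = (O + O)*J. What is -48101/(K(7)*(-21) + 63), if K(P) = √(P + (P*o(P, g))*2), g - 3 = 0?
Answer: 48101/4102 + 48101*√595/12306 ≈ 107.07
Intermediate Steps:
g = 3 (g = 3 + 0 = 3)
o(J, O) = 2*J*O (o(J, O) = (2*O)*J = 2*J*O)
K(P) = √(P + 12*P²) (K(P) = √(P + (P*(2*P*3))*2) = √(P + (P*(6*P))*2) = √(P + (6*P²)*2) = √(P + 12*P²))
-48101/(K(7)*(-21) + 63) = -48101/(√(7*(1 + 12*7))*(-21) + 63) = -48101/(√(7*(1 + 84))*(-21) + 63) = -48101/(√(7*85)*(-21) + 63) = -48101/(√595*(-21) + 63) = -48101/(-21*√595 + 63) = -48101/(63 - 21*√595)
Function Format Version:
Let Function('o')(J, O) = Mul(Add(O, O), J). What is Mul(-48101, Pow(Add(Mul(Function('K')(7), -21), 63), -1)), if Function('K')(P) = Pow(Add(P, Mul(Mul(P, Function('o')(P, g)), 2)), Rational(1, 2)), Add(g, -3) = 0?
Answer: Add(Rational(48101, 4102), Mul(Rational(48101, 12306), Pow(595, Rational(1, 2)))) ≈ 107.07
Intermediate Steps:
g = 3 (g = Add(3, 0) = 3)
Function('o')(J, O) = Mul(2, J, O) (Function('o')(J, O) = Mul(Mul(2, O), J) = Mul(2, J, O))
Function('K')(P) = Pow(Add(P, Mul(12, Pow(P, 2))), Rational(1, 2)) (Function('K')(P) = Pow(Add(P, Mul(Mul(P, Mul(2, P, 3)), 2)), Rational(1, 2)) = Pow(Add(P, Mul(Mul(P, Mul(6, P)), 2)), Rational(1, 2)) = Pow(Add(P, Mul(Mul(6, Pow(P, 2)), 2)), Rational(1, 2)) = Pow(Add(P, Mul(12, Pow(P, 2))), Rational(1, 2)))
Mul(-48101, Pow(Add(Mul(Function('K')(7), -21), 63), -1)) = Mul(-48101, Pow(Add(Mul(Pow(Mul(7, Add(1, Mul(12, 7))), Rational(1, 2)), -21), 63), -1)) = Mul(-48101, Pow(Add(Mul(Pow(Mul(7, Add(1, 84)), Rational(1, 2)), -21), 63), -1)) = Mul(-48101, Pow(Add(Mul(Pow(Mul(7, 85), Rational(1, 2)), -21), 63), -1)) = Mul(-48101, Pow(Add(Mul(Pow(595, Rational(1, 2)), -21), 63), -1)) = Mul(-48101, Pow(Add(Mul(-21, Pow(595, Rational(1, 2))), 63), -1)) = Mul(-48101, Pow(Add(63, Mul(-21, Pow(595, Rational(1, 2)))), -1))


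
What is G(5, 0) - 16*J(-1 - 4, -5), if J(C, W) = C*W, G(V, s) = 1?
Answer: -399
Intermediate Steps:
G(5, 0) - 16*J(-1 - 4, -5) = 1 - 16*(-1 - 4)*(-5) = 1 - (-80)*(-5) = 1 - 16*25 = 1 - 400 = -399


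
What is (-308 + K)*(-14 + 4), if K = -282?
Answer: 5900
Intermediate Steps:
(-308 + K)*(-14 + 4) = (-308 - 282)*(-14 + 4) = -590*(-10) = 5900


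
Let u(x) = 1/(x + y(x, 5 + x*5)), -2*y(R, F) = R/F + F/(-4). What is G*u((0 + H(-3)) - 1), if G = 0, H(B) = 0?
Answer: 0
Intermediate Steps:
y(R, F) = F/8 - R/(2*F) (y(R, F) = -(R/F + F/(-4))/2 = -(R/F + F*(-¼))/2 = -(R/F - F/4)/2 = -(-F/4 + R/F)/2 = F/8 - R/(2*F))
u(x) = 1/(5/8 + 13*x/8 - x/(2*(5 + 5*x))) (u(x) = 1/(x + ((5 + x*5)/8 - x/(2*(5 + x*5)))) = 1/(x + ((5 + 5*x)/8 - x/(2*(5 + 5*x)))) = 1/(x + ((5/8 + 5*x/8) - x/(2*(5 + 5*x)))) = 1/(x + (5/8 + 5*x/8 - x/(2*(5 + 5*x)))) = 1/(5/8 + 13*x/8 - x/(2*(5 + 5*x))))
G*u((0 + H(-3)) - 1) = 0*(40*(1 + ((0 + 0) - 1))/(25 + 65*((0 + 0) - 1)² + 86*((0 + 0) - 1))) = 0*(40*(1 + (0 - 1))/(25 + 65*(0 - 1)² + 86*(0 - 1))) = 0*(40*(1 - 1)/(25 + 65*(-1)² + 86*(-1))) = 0*(40*0/(25 + 65*1 - 86)) = 0*(40*0/(25 + 65 - 86)) = 0*(40*0/4) = 0*(40*(¼)*0) = 0*0 = 0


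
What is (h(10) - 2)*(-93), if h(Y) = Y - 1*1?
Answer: -651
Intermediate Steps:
h(Y) = -1 + Y (h(Y) = Y - 1 = -1 + Y)
(h(10) - 2)*(-93) = ((-1 + 10) - 2)*(-93) = (9 - 2)*(-93) = 7*(-93) = -651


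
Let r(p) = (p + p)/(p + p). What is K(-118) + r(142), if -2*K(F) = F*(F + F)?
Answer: -13923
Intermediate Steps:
r(p) = 1 (r(p) = (2*p)/((2*p)) = (2*p)*(1/(2*p)) = 1)
K(F) = -F**2 (K(F) = -F*(F + F)/2 = -F*2*F/2 = -F**2)
K(-118) + r(142) = -1*(-118)**2 + 1 = -1*13924 + 1 = -13924 + 1 = -13923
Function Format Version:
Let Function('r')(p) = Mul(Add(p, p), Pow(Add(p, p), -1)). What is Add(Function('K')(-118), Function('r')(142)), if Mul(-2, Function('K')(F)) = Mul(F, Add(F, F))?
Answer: -13923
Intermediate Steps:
Function('r')(p) = 1 (Function('r')(p) = Mul(Mul(2, p), Pow(Mul(2, p), -1)) = Mul(Mul(2, p), Mul(Rational(1, 2), Pow(p, -1))) = 1)
Function('K')(F) = Mul(-1, Pow(F, 2)) (Function('K')(F) = Mul(Rational(-1, 2), Mul(F, Add(F, F))) = Mul(Rational(-1, 2), Mul(F, Mul(2, F))) = Mul(Rational(-1, 2), Mul(2, Pow(F, 2))) = Mul(-1, Pow(F, 2)))
Add(Function('K')(-118), Function('r')(142)) = Add(Mul(-1, Pow(-118, 2)), 1) = Add(Mul(-1, 13924), 1) = Add(-13924, 1) = -13923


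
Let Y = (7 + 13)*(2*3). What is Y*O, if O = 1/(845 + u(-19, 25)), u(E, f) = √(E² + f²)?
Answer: 101400/713039 - 120*√986/713039 ≈ 0.13692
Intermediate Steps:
Y = 120 (Y = 20*6 = 120)
O = 1/(845 + √986) (O = 1/(845 + √((-19)² + 25²)) = 1/(845 + √(361 + 625)) = 1/(845 + √986) ≈ 0.0011410)
Y*O = 120*(845/713039 - √986/713039) = 101400/713039 - 120*√986/713039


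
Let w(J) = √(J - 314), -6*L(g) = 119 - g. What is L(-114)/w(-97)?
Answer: 233*I*√411/2466 ≈ 1.9155*I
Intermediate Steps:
L(g) = -119/6 + g/6 (L(g) = -(119 - g)/6 = -119/6 + g/6)
w(J) = √(-314 + J)
L(-114)/w(-97) = (-119/6 + (⅙)*(-114))/(√(-314 - 97)) = (-119/6 - 19)/(√(-411)) = -233*(-I*√411/411)/6 = -(-233)*I*√411/2466 = 233*I*√411/2466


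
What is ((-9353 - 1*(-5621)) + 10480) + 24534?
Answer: 31282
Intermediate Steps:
((-9353 - 1*(-5621)) + 10480) + 24534 = ((-9353 + 5621) + 10480) + 24534 = (-3732 + 10480) + 24534 = 6748 + 24534 = 31282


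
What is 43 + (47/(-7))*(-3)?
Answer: 442/7 ≈ 63.143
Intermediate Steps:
43 + (47/(-7))*(-3) = 43 + (47*(-⅐))*(-3) = 43 - 47/7*(-3) = 43 + 141/7 = 442/7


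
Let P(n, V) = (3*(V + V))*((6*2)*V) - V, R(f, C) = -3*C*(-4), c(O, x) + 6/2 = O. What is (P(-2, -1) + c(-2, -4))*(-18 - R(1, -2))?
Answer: 408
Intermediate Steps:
c(O, x) = -3 + O
R(f, C) = 12*C
P(n, V) = -V + 72*V² (P(n, V) = (3*(2*V))*(12*V) - V = (6*V)*(12*V) - V = 72*V² - V = -V + 72*V²)
(P(-2, -1) + c(-2, -4))*(-18 - R(1, -2)) = (-(-1 + 72*(-1)) + (-3 - 2))*(-18 - 12*(-2)) = (-(-1 - 72) - 5)*(-18 - 1*(-24)) = (-1*(-73) - 5)*(-18 + 24) = (73 - 5)*6 = 68*6 = 408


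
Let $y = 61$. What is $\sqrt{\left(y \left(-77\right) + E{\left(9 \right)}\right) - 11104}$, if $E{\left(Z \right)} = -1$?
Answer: $i \sqrt{15802} \approx 125.71 i$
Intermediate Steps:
$\sqrt{\left(y \left(-77\right) + E{\left(9 \right)}\right) - 11104} = \sqrt{\left(61 \left(-77\right) - 1\right) - 11104} = \sqrt{\left(-4697 - 1\right) - 11104} = \sqrt{-4698 - 11104} = \sqrt{-15802} = i \sqrt{15802}$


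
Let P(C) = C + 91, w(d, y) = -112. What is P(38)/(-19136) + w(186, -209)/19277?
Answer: -4629965/368884672 ≈ -0.012551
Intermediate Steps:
P(C) = 91 + C
P(38)/(-19136) + w(186, -209)/19277 = (91 + 38)/(-19136) - 112/19277 = 129*(-1/19136) - 112*1/19277 = -129/19136 - 112/19277 = -4629965/368884672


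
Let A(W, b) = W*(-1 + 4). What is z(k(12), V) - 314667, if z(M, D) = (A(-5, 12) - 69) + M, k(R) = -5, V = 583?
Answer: -314756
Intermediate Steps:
A(W, b) = 3*W (A(W, b) = W*3 = 3*W)
z(M, D) = -84 + M (z(M, D) = (3*(-5) - 69) + M = (-15 - 69) + M = -84 + M)
z(k(12), V) - 314667 = (-84 - 5) - 314667 = -89 - 314667 = -314756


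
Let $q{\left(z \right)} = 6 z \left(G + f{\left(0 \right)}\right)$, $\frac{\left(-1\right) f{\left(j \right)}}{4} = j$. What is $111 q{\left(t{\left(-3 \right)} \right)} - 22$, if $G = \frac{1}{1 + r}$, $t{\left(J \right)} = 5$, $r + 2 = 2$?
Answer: $3308$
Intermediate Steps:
$r = 0$ ($r = -2 + 2 = 0$)
$G = 1$ ($G = \frac{1}{1 + 0} = 1^{-1} = 1$)
$f{\left(j \right)} = - 4 j$
$q{\left(z \right)} = 6 z$ ($q{\left(z \right)} = 6 z \left(1 - 0\right) = 6 z \left(1 + 0\right) = 6 z 1 = 6 z$)
$111 q{\left(t{\left(-3 \right)} \right)} - 22 = 111 \cdot 6 \cdot 5 - 22 = 111 \cdot 30 - 22 = 3330 - 22 = 3308$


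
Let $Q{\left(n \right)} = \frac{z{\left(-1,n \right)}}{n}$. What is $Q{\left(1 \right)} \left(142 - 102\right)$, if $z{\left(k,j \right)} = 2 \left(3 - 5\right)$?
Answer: $-160$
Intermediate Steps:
$z{\left(k,j \right)} = -4$ ($z{\left(k,j \right)} = 2 \left(-2\right) = -4$)
$Q{\left(n \right)} = - \frac{4}{n}$
$Q{\left(1 \right)} \left(142 - 102\right) = - \frac{4}{1} \left(142 - 102\right) = \left(-4\right) 1 \cdot 40 = \left(-4\right) 40 = -160$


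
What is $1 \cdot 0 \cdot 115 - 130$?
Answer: $-130$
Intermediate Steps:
$1 \cdot 0 \cdot 115 - 130 = 0 \cdot 115 - 130 = 0 - 130 = -130$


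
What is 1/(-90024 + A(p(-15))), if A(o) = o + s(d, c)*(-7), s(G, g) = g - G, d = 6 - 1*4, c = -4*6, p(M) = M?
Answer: -1/89857 ≈ -1.1129e-5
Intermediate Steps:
c = -24
d = 2 (d = 6 - 4 = 2)
A(o) = 182 + o (A(o) = o + (-24 - 1*2)*(-7) = o + (-24 - 2)*(-7) = o - 26*(-7) = o + 182 = 182 + o)
1/(-90024 + A(p(-15))) = 1/(-90024 + (182 - 15)) = 1/(-90024 + 167) = 1/(-89857) = -1/89857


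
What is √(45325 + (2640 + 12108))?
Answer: √60073 ≈ 245.10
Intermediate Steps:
√(45325 + (2640 + 12108)) = √(45325 + 14748) = √60073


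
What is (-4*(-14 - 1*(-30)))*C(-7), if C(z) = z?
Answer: 448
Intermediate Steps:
(-4*(-14 - 1*(-30)))*C(-7) = -4*(-14 - 1*(-30))*(-7) = -4*(-14 + 30)*(-7) = -4*16*(-7) = -64*(-7) = 448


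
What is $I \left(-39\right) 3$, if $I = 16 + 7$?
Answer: $-2691$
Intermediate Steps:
$I = 23$
$I \left(-39\right) 3 = 23 \left(-39\right) 3 = \left(-897\right) 3 = -2691$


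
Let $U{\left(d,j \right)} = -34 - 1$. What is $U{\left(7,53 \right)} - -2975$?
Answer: $2940$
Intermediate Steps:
$U{\left(d,j \right)} = -35$ ($U{\left(d,j \right)} = -34 - 1 = -35$)
$U{\left(7,53 \right)} - -2975 = -35 - -2975 = -35 + 2975 = 2940$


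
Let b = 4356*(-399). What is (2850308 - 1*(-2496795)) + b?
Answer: 3609059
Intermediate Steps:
b = -1738044
(2850308 - 1*(-2496795)) + b = (2850308 - 1*(-2496795)) - 1738044 = (2850308 + 2496795) - 1738044 = 5347103 - 1738044 = 3609059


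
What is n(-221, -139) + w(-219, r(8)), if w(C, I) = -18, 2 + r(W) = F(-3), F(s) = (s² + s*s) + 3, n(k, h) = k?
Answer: -239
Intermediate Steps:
F(s) = 3 + 2*s² (F(s) = (s² + s²) + 3 = 2*s² + 3 = 3 + 2*s²)
r(W) = 19 (r(W) = -2 + (3 + 2*(-3)²) = -2 + (3 + 2*9) = -2 + (3 + 18) = -2 + 21 = 19)
n(-221, -139) + w(-219, r(8)) = -221 - 18 = -239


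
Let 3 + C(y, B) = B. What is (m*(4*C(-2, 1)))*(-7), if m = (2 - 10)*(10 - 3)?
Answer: -3136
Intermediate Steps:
C(y, B) = -3 + B
m = -56 (m = -8*7 = -56)
(m*(4*C(-2, 1)))*(-7) = -224*(-3 + 1)*(-7) = -224*(-2)*(-7) = -56*(-8)*(-7) = 448*(-7) = -3136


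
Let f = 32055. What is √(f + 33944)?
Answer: √65999 ≈ 256.90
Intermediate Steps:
√(f + 33944) = √(32055 + 33944) = √65999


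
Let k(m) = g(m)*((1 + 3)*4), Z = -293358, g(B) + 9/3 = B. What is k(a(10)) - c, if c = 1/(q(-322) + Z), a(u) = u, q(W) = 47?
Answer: 32850833/293311 ≈ 112.00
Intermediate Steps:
g(B) = -3 + B
c = -1/293311 (c = 1/(47 - 293358) = 1/(-293311) = -1/293311 ≈ -3.4094e-6)
k(m) = -48 + 16*m (k(m) = (-3 + m)*((1 + 3)*4) = (-3 + m)*(4*4) = (-3 + m)*16 = -48 + 16*m)
k(a(10)) - c = (-48 + 16*10) - 1*(-1/293311) = (-48 + 160) + 1/293311 = 112 + 1/293311 = 32850833/293311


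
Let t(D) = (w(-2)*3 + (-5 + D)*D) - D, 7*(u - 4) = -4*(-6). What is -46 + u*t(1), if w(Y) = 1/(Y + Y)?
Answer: -621/7 ≈ -88.714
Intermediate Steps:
u = 52/7 (u = 4 + (-4*(-6))/7 = 4 + (⅐)*24 = 4 + 24/7 = 52/7 ≈ 7.4286)
w(Y) = 1/(2*Y)
t(D) = -¾ - D + D*(-5 + D) (t(D) = (((½)/(-2))*3 + (-5 + D)*D) - D = (((½)*(-½))*3 + D*(-5 + D)) - D = (-¼*3 + D*(-5 + D)) - D = (-¾ + D*(-5 + D)) - D = -¾ - D + D*(-5 + D))
-46 + u*t(1) = -46 + 52*(-¾ + 1² - 6*1)/7 = -46 + 52*(-¾ + 1 - 6)/7 = -46 + (52/7)*(-23/4) = -46 - 299/7 = -621/7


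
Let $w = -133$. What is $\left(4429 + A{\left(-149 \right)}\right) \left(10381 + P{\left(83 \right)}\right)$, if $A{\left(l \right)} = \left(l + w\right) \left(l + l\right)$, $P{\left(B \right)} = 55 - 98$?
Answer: $914551170$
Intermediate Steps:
$P{\left(B \right)} = -43$ ($P{\left(B \right)} = 55 - 98 = -43$)
$A{\left(l \right)} = 2 l \left(-133 + l\right)$ ($A{\left(l \right)} = \left(l - 133\right) \left(l + l\right) = \left(-133 + l\right) 2 l = 2 l \left(-133 + l\right)$)
$\left(4429 + A{\left(-149 \right)}\right) \left(10381 + P{\left(83 \right)}\right) = \left(4429 + 2 \left(-149\right) \left(-133 - 149\right)\right) \left(10381 - 43\right) = \left(4429 + 2 \left(-149\right) \left(-282\right)\right) 10338 = \left(4429 + 84036\right) 10338 = 88465 \cdot 10338 = 914551170$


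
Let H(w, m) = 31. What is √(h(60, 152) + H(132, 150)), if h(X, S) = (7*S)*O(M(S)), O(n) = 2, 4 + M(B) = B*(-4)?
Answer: √2159 ≈ 46.465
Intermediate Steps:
M(B) = -4 - 4*B (M(B) = -4 + B*(-4) = -4 - 4*B)
h(X, S) = 14*S (h(X, S) = (7*S)*2 = 14*S)
√(h(60, 152) + H(132, 150)) = √(14*152 + 31) = √(2128 + 31) = √2159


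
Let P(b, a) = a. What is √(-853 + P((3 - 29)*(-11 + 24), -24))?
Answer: I*√877 ≈ 29.614*I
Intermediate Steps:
√(-853 + P((3 - 29)*(-11 + 24), -24)) = √(-853 - 24) = √(-877) = I*√877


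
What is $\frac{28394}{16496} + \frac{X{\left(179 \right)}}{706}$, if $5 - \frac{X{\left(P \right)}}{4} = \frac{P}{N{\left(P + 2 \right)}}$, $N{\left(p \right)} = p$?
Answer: $\frac{919065017}{526989464} \approx 1.744$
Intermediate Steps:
$X{\left(P \right)} = 20 - \frac{4 P}{2 + P}$ ($X{\left(P \right)} = 20 - 4 \frac{P}{P + 2} = 20 - 4 \frac{P}{2 + P} = 20 - \frac{4 P}{2 + P}$)
$\frac{28394}{16496} + \frac{X{\left(179 \right)}}{706} = \frac{28394}{16496} + \frac{8 \frac{1}{2 + 179} \left(5 + 2 \cdot 179\right)}{706} = 28394 \cdot \frac{1}{16496} + \frac{8 \left(5 + 358\right)}{181} \cdot \frac{1}{706} = \frac{14197}{8248} + 8 \cdot \frac{1}{181} \cdot 363 \cdot \frac{1}{706} = \frac{14197}{8248} + \frac{2904}{181} \cdot \frac{1}{706} = \frac{14197}{8248} + \frac{1452}{63893} = \frac{919065017}{526989464}$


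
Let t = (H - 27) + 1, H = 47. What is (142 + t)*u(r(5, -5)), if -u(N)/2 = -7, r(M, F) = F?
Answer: 2282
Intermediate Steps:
u(N) = 14 (u(N) = -2*(-7) = 14)
t = 21 (t = (47 - 27) + 1 = 20 + 1 = 21)
(142 + t)*u(r(5, -5)) = (142 + 21)*14 = 163*14 = 2282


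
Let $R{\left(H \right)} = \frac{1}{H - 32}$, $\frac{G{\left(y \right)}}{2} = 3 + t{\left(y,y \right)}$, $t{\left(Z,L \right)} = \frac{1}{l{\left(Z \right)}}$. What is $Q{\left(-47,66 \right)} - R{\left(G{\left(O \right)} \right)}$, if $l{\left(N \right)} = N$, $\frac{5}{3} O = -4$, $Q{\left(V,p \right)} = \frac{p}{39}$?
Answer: $\frac{3620}{2093} \approx 1.7296$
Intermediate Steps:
$Q{\left(V,p \right)} = \frac{p}{39}$ ($Q{\left(V,p \right)} = p \frac{1}{39} = \frac{p}{39}$)
$O = - \frac{12}{5}$ ($O = \frac{3}{5} \left(-4\right) = - \frac{12}{5} \approx -2.4$)
$t{\left(Z,L \right)} = \frac{1}{Z}$
$G{\left(y \right)} = 6 + \frac{2}{y}$ ($G{\left(y \right)} = 2 \left(3 + \frac{1}{y}\right) = 6 + \frac{2}{y}$)
$R{\left(H \right)} = \frac{1}{-32 + H}$
$Q{\left(-47,66 \right)} - R{\left(G{\left(O \right)} \right)} = \frac{1}{39} \cdot 66 - \frac{1}{-32 + \left(6 + \frac{2}{- \frac{12}{5}}\right)} = \frac{22}{13} - \frac{1}{-32 + \left(6 + 2 \left(- \frac{5}{12}\right)\right)} = \frac{22}{13} - \frac{1}{-32 + \left(6 - \frac{5}{6}\right)} = \frac{22}{13} - \frac{1}{-32 + \frac{31}{6}} = \frac{22}{13} - \frac{1}{- \frac{161}{6}} = \frac{22}{13} - - \frac{6}{161} = \frac{22}{13} + \frac{6}{161} = \frac{3620}{2093}$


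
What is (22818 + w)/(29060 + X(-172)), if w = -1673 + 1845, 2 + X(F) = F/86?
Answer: 11495/14528 ≈ 0.79123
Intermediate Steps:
X(F) = -2 + F/86
w = 172
(22818 + w)/(29060 + X(-172)) = (22818 + 172)/(29060 + (-2 + (1/86)*(-172))) = 22990/(29060 + (-2 - 2)) = 22990/(29060 - 4) = 22990/29056 = 22990*(1/29056) = 11495/14528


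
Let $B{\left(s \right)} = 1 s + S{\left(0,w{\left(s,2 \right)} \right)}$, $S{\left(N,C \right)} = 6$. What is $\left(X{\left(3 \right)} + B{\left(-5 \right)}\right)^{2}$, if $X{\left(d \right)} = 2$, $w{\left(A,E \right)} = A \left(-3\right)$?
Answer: $9$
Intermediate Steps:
$w{\left(A,E \right)} = - 3 A$
$B{\left(s \right)} = 6 + s$ ($B{\left(s \right)} = 1 s + 6 = s + 6 = 6 + s$)
$\left(X{\left(3 \right)} + B{\left(-5 \right)}\right)^{2} = \left(2 + \left(6 - 5\right)\right)^{2} = \left(2 + 1\right)^{2} = 3^{2} = 9$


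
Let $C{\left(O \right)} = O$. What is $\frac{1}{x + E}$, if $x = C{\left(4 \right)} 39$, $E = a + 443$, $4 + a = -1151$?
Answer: $- \frac{1}{556} \approx -0.0017986$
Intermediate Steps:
$a = -1155$ ($a = -4 - 1151 = -1155$)
$E = -712$ ($E = -1155 + 443 = -712$)
$x = 156$ ($x = 4 \cdot 39 = 156$)
$\frac{1}{x + E} = \frac{1}{156 - 712} = \frac{1}{-556} = - \frac{1}{556}$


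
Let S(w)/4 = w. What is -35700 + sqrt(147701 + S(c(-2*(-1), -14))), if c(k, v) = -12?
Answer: -35700 + sqrt(147653) ≈ -35316.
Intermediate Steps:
S(w) = 4*w
-35700 + sqrt(147701 + S(c(-2*(-1), -14))) = -35700 + sqrt(147701 + 4*(-12)) = -35700 + sqrt(147701 - 48) = -35700 + sqrt(147653)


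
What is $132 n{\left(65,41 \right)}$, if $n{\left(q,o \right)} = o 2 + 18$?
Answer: $13200$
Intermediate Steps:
$n{\left(q,o \right)} = 18 + 2 o$ ($n{\left(q,o \right)} = 2 o + 18 = 18 + 2 o$)
$132 n{\left(65,41 \right)} = 132 \left(18 + 2 \cdot 41\right) = 132 \left(18 + 82\right) = 132 \cdot 100 = 13200$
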